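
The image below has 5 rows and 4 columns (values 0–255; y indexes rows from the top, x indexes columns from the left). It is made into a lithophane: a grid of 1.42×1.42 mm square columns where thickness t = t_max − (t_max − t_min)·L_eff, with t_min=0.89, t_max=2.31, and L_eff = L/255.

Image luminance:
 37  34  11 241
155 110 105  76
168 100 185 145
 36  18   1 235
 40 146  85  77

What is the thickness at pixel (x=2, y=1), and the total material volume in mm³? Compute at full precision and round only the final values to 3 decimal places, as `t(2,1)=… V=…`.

span = t_max - t_min = 2.31 - 0.89 = 1.420
L(2,1) = 105, L_eff = 105/255 = 0.411765
t(2,1) = 2.31 - 1.420·0.411765 = 1.725
Σt over all 5·4 pixels = 89339/2550 ≈ 35.0349020
V = pitch²·Σt = 1.42²·89339/2550 = 70.644

t(2,1)=1.725 V=70.644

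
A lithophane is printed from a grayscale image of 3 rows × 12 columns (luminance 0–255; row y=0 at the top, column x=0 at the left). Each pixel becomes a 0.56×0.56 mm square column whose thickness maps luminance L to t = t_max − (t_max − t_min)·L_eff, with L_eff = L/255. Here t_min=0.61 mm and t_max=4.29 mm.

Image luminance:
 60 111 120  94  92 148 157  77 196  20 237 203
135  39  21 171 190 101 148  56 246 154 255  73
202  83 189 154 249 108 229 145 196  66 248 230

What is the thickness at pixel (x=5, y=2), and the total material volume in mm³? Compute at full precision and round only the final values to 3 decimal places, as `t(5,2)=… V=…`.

t(5,2)=2.731 V=24.885

span = t_max - t_min = 4.29 - 0.61 = 3.680
L(5,2) = 108, L_eff = 108/255 = 0.423529
t(5,2) = 4.29 - 3.680·0.423529 = 2.731
Σt over all 3·12 pixels = 505879/6375 ≈ 79.3535686
V = pitch²·Σt = 0.56²·505879/6375 = 24.885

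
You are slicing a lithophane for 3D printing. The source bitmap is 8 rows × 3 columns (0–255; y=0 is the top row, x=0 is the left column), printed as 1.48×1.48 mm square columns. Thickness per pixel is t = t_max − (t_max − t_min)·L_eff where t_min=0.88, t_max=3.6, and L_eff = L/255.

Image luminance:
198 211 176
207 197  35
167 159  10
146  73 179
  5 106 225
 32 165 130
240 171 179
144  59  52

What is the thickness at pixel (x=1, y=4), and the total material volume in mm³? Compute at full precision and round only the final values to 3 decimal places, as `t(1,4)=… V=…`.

t(1,4)=2.469 V=112.943

span = t_max - t_min = 3.6 - 0.88 = 2.720
L(1,4) = 106, L_eff = 106/255 = 0.415686
t(1,4) = 3.6 - 2.720·0.415686 = 2.469
Σt over all 8·3 pixels = 19336/375 ≈ 51.5626667
V = pitch²·Σt = 1.48²·19336/375 = 112.943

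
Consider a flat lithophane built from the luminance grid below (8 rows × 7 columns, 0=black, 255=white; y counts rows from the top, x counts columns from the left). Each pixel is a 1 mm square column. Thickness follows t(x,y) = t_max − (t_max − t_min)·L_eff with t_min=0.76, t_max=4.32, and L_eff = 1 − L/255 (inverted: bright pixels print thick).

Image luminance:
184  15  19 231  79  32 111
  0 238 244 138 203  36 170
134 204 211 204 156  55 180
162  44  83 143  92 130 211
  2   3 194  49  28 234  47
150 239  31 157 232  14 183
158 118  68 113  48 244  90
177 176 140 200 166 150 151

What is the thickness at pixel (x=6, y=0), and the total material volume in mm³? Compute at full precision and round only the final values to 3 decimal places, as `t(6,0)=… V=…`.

t(6,0)=2.310 V=144.069

span = t_max - t_min = 4.32 - 0.76 = 3.560
L(6,0) = 111, L_eff = 1 - 111/255 = 0.564706 (inverted)
t(6,0) = 4.32 - 3.560·0.564706 = 2.310
Σt over all 8·7 pixels = 918439/6375 ≈ 144.0688627
V = pitch²·Σt = 1²·918439/6375 = 144.069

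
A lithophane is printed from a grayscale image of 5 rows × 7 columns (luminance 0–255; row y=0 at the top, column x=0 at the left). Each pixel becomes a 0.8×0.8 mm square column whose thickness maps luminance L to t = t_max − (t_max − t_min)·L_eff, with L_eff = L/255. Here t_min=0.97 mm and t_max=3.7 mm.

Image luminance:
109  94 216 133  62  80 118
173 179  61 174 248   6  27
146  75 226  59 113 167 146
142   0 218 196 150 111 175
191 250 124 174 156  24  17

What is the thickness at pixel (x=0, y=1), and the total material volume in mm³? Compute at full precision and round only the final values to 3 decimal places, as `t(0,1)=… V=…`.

span = t_max - t_min = 3.7 - 0.97 = 2.730
L(0,1) = 173, L_eff = 173/255 = 0.678431
t(0,1) = 3.7 - 2.730·0.678431 = 1.848
Σt over all 5·7 pixels = 68761/850 ≈ 80.8952941
V = pitch²·Σt = 0.8²·68761/850 = 51.773

t(0,1)=1.848 V=51.773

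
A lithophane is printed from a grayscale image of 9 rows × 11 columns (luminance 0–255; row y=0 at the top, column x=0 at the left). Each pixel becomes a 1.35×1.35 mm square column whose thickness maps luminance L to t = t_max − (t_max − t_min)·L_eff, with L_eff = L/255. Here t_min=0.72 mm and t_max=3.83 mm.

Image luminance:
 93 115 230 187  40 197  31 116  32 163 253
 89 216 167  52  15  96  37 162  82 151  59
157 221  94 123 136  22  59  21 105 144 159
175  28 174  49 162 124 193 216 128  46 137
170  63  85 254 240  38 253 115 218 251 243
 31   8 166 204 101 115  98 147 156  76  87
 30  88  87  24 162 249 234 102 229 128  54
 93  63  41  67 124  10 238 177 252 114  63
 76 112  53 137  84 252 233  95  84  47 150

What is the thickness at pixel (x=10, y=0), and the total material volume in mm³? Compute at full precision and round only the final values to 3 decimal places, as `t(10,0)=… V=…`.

span = t_max - t_min = 3.83 - 0.72 = 3.110
L(10,0) = 253, L_eff = 253/255 = 0.992157
t(10,0) = 3.83 - 3.110·0.992157 = 0.744
Σt over all 9·11 pixels = 972523/4250 ≈ 228.8289412
V = pitch²·Σt = 1.35²·972523/4250 = 417.041

t(10,0)=0.744 V=417.041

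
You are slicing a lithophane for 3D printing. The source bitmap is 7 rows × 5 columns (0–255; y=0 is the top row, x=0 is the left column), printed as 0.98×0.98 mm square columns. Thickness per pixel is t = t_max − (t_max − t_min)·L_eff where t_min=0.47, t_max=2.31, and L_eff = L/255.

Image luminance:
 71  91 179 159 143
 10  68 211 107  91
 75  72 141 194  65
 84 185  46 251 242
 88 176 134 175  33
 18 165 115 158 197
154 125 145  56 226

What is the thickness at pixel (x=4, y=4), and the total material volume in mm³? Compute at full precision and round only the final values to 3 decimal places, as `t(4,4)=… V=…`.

span = t_max - t_min = 2.31 - 0.47 = 1.840
L(4,4) = 33, L_eff = 33/255 = 0.129412
t(4,4) = 2.31 - 1.840·0.129412 = 2.072
Σt over all 7·5 pixels = 9943/204 ≈ 48.7401961
V = pitch²·Σt = 0.98²·9943/204 = 46.810

t(4,4)=2.072 V=46.810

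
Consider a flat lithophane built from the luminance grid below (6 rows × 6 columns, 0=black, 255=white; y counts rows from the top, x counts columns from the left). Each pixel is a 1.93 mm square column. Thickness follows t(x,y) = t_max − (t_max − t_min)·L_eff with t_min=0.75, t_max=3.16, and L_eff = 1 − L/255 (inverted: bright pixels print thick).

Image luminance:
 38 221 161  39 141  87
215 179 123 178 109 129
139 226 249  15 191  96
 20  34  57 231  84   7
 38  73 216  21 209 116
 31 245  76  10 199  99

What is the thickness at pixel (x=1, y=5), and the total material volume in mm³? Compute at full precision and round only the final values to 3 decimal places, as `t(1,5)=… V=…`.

span = t_max - t_min = 3.16 - 0.75 = 2.410
L(1,5) = 245, L_eff = 1 - 245/255 = 0.039216 (inverted)
t(1,5) = 3.16 - 2.410·0.039216 = 3.065
Σt over all 6·6 pixels = 287547/4250 ≈ 67.6581176
V = pitch²·Σt = 1.93²·287547/4250 = 252.020

t(1,5)=3.065 V=252.020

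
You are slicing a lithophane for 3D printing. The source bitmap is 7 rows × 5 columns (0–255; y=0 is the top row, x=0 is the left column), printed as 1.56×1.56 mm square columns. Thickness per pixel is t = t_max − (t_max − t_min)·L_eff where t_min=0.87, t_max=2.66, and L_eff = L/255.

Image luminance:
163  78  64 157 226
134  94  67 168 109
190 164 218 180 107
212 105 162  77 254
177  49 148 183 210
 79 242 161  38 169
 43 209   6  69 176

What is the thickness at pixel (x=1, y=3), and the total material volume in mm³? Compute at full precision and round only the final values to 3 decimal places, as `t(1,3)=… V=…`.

span = t_max - t_min = 2.66 - 0.87 = 1.790
L(1,3) = 105, L_eff = 105/255 = 0.411765
t(1,3) = 2.66 - 1.790·0.411765 = 1.923
Σt over all 7·5 pixels = 749549/12750 ≈ 58.7881569
V = pitch²·Σt = 1.56²·749549/12750 = 143.067

t(1,3)=1.923 V=143.067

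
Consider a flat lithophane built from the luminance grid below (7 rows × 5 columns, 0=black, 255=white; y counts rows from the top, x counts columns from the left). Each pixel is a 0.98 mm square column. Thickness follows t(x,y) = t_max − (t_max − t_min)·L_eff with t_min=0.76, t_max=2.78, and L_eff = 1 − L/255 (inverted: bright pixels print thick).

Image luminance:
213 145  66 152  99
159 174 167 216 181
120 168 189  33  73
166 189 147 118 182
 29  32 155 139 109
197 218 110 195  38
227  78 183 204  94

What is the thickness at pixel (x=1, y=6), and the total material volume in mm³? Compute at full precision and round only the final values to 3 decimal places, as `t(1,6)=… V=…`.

span = t_max - t_min = 2.78 - 0.76 = 2.020
L(1,6) = 78, L_eff = 1 - 78/255 = 0.694118 (inverted)
t(1,6) = 2.78 - 2.020·0.694118 = 1.378
Σt over all 7·5 pixels = 56041/850 ≈ 65.9305882
V = pitch²·Σt = 0.98²·56041/850 = 63.320

t(1,6)=1.378 V=63.320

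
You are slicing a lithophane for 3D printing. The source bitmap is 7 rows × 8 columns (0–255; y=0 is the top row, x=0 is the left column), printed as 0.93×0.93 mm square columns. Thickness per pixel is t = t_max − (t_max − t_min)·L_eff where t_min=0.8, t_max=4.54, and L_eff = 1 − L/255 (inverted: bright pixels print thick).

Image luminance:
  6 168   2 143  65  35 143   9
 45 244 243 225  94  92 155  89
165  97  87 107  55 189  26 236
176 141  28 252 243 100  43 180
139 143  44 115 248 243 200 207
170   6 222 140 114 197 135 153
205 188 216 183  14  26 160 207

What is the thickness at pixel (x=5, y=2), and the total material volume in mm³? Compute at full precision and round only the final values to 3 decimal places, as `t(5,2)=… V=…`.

span = t_max - t_min = 4.54 - 0.8 = 3.740
L(5,2) = 189, L_eff = 1 - 189/255 = 0.258824 (inverted)
t(5,2) = 4.54 - 3.740·0.258824 = 3.572
Σt over all 7·8 pixels = 58369/375 ≈ 155.6506667
V = pitch²·Σt = 0.93²·58369/375 = 134.622

t(5,2)=3.572 V=134.622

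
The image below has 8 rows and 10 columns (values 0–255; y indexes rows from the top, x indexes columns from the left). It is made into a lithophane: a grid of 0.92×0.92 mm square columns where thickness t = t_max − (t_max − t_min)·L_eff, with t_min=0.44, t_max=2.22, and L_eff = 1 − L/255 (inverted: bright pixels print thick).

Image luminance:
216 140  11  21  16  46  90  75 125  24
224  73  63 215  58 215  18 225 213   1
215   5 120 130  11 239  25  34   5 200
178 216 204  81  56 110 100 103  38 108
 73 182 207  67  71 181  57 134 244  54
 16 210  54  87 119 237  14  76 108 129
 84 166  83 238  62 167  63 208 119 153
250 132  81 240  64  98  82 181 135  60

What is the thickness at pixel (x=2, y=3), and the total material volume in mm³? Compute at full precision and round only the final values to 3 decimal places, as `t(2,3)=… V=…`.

t(2,3)=1.864 V=84.344

span = t_max - t_min = 2.22 - 0.44 = 1.780
L(2,3) = 204, L_eff = 1 - 204/255 = 0.200000 (inverted)
t(2,3) = 2.22 - 1.780·0.200000 = 1.864
Σt over all 8·10 pixels = 1270537/12750 ≈ 99.6499608
V = pitch²·Σt = 0.92²·1270537/12750 = 84.344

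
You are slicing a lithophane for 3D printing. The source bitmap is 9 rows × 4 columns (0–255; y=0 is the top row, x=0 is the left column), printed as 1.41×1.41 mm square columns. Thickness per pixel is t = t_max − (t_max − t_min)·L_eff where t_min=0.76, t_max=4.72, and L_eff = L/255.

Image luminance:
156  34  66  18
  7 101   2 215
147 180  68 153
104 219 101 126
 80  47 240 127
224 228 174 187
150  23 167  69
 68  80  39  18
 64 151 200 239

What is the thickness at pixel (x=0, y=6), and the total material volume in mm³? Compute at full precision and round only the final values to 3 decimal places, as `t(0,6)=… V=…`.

span = t_max - t_min = 4.72 - 0.76 = 3.960
L(0,6) = 150, L_eff = 150/255 = 0.588235
t(0,6) = 4.72 - 3.960·0.588235 = 2.391
Σt over all 9·4 pixels = 220104/2125 ≈ 103.5783529
V = pitch²·Σt = 1.41²·220104/2125 = 205.924

t(0,6)=2.391 V=205.924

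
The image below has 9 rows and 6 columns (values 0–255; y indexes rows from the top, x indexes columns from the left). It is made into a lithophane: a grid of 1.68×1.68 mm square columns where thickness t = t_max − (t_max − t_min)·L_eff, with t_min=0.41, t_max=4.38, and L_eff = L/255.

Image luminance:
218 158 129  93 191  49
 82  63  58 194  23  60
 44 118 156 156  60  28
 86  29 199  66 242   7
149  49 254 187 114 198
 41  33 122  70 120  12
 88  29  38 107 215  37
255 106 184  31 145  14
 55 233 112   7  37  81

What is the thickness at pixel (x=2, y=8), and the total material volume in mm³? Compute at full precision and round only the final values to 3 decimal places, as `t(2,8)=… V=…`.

t(2,8)=2.636 V=420.079

span = t_max - t_min = 4.38 - 0.41 = 3.970
L(2,8) = 112, L_eff = 112/255 = 0.439216
t(2,8) = 4.38 - 3.970·0.439216 = 2.636
Σt over all 9·6 pixels = 948839/6375 ≈ 148.8374902
V = pitch²·Σt = 1.68²·948839/6375 = 420.079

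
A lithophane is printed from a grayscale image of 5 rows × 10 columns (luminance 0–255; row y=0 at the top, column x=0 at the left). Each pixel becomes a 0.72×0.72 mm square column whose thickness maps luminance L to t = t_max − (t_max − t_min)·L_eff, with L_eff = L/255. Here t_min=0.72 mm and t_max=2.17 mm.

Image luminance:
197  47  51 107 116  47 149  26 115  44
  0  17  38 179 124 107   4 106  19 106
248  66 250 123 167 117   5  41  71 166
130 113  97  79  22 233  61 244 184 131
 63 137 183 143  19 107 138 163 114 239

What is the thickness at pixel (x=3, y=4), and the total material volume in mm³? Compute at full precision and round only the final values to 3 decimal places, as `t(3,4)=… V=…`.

span = t_max - t_min = 2.17 - 0.72 = 1.450
L(3,4) = 143, L_eff = 143/255 = 0.560784
t(3,4) = 2.17 - 1.450·0.560784 = 1.357
Σt over all 5·10 pixels = 395213/5100 ≈ 77.4927451
V = pitch²·Σt = 0.72²·395213/5100 = 40.172

t(3,4)=1.357 V=40.172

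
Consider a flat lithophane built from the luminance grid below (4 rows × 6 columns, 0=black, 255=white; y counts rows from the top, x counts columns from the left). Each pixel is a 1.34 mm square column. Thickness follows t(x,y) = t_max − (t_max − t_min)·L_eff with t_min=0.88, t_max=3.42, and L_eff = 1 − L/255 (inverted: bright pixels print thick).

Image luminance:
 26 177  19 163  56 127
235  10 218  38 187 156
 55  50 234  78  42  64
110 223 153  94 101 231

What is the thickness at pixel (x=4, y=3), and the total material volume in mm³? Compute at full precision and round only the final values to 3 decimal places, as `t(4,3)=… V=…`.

span = t_max - t_min = 3.42 - 0.88 = 2.540
L(4,3) = 101, L_eff = 1 - 101/255 = 0.603922 (inverted)
t(4,3) = 3.42 - 2.540·0.603922 = 1.886
Σt over all 4·6 pixels = 210283/4250 ≈ 49.4783529
V = pitch²·Σt = 1.34²·210283/4250 = 88.843

t(4,3)=1.886 V=88.843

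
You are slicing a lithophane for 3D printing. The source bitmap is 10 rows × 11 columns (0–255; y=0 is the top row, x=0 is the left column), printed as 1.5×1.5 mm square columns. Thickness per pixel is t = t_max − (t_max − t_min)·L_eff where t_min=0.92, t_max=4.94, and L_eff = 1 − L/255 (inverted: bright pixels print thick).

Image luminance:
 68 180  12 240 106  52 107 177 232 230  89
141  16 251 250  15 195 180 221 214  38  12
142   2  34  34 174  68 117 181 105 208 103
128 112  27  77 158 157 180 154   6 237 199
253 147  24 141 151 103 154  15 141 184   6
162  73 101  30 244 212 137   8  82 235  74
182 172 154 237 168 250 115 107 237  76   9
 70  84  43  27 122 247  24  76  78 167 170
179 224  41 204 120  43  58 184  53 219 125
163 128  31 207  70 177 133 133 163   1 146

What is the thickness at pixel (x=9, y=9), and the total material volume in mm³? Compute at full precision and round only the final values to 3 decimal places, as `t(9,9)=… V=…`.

span = t_max - t_min = 4.94 - 0.92 = 4.020
L(9,9) = 1, L_eff = 1 - 1/255 = 0.996078 (inverted)
t(9,9) = 4.94 - 4.020·0.996078 = 0.936
Σt over all 10·11 pixels = 320.692
V = pitch²·Σt = 1.5²·320.692 = 721.557

t(9,9)=0.936 V=721.557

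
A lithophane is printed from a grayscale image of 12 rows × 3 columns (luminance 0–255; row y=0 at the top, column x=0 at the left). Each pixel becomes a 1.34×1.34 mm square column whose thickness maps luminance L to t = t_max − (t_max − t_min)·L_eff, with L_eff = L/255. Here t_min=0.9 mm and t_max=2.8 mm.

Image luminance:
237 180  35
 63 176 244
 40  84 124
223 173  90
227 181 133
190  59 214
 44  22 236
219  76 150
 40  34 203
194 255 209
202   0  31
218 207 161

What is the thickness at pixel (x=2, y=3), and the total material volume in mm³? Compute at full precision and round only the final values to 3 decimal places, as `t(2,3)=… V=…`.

t(2,3)=2.129 V=111.774

span = t_max - t_min = 2.8 - 0.9 = 1.900
L(2,3) = 90, L_eff = 90/255 = 0.352941
t(2,3) = 2.8 - 1.900·0.352941 = 2.129
Σt over all 12·3 pixels = 79367/1275 ≈ 62.2486275
V = pitch²·Σt = 1.34²·79367/1275 = 111.774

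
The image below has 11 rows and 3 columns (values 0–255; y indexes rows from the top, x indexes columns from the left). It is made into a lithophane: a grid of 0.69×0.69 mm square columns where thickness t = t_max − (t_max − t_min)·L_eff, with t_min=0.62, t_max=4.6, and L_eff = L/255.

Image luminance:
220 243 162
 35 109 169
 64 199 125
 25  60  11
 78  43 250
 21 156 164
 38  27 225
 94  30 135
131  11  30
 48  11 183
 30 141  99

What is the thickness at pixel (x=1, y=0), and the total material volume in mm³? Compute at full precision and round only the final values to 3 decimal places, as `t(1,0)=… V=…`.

t(1,0)=0.807 V=47.252

span = t_max - t_min = 4.6 - 0.62 = 3.980
L(1,0) = 243, L_eff = 243/255 = 0.952941
t(1,0) = 4.6 - 3.980·0.952941 = 0.807
Σt over all 11·3 pixels = 1265417/12750 ≈ 99.2483922
V = pitch²·Σt = 0.69²·1265417/12750 = 47.252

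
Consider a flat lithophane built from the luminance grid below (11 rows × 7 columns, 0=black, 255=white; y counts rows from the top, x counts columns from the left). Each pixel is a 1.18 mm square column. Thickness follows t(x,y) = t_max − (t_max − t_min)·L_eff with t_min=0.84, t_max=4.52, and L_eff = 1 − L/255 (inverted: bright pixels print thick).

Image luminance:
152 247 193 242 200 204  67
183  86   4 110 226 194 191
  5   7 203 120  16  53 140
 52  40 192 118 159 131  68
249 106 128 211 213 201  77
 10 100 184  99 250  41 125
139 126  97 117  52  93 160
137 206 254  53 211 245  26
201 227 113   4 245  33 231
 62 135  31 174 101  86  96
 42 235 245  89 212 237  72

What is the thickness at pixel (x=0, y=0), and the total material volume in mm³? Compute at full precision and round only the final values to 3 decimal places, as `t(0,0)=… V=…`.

span = t_max - t_min = 4.52 - 0.84 = 3.680
L(0,0) = 152, L_eff = 1 - 152/255 = 0.403922 (inverted)
t(0,0) = 4.52 - 3.680·0.403922 = 3.034
Σt over all 11·7 pixels = 1367663/6375 ≈ 214.5353725
V = pitch²·Σt = 1.18²·1367663/6375 = 298.719

t(0,0)=3.034 V=298.719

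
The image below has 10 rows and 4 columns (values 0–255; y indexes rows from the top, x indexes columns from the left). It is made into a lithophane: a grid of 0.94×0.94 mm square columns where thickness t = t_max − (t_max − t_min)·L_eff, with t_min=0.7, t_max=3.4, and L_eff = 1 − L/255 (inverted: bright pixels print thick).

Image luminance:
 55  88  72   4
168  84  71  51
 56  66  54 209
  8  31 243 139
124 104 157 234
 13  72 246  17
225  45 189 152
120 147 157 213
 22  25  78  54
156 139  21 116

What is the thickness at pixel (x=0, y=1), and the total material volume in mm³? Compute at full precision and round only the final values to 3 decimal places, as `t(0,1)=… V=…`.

span = t_max - t_min = 3.4 - 0.7 = 2.700
L(0,1) = 168, L_eff = 1 - 168/255 = 0.341176 (inverted)
t(0,1) = 3.4 - 2.700·0.341176 = 2.479
Σt over all 10·4 pixels = 2473/34 ≈ 72.7352941
V = pitch²·Σt = 0.94²·2473/34 = 64.269

t(0,1)=2.479 V=64.269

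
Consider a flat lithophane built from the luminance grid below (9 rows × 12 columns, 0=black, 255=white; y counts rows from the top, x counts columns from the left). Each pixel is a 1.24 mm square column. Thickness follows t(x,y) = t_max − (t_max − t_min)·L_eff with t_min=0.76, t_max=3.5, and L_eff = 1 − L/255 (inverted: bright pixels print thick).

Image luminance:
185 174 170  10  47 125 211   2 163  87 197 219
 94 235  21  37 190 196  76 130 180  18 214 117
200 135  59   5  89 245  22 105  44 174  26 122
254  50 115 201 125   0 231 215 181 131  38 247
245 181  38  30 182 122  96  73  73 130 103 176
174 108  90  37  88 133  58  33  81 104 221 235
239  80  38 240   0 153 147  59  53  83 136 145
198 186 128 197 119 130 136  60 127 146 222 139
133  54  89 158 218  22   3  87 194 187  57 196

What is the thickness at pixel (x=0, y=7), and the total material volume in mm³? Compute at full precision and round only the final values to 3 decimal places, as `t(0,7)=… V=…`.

span = t_max - t_min = 3.5 - 0.76 = 2.740
L(0,7) = 198, L_eff = 1 - 198/255 = 0.223529 (inverted)
t(0,7) = 3.5 - 2.740·0.223529 = 2.888
Σt over all 9·12 pixels = 482259/2125 ≈ 226.9454118
V = pitch²·Σt = 1.24²·482259/2125 = 348.951

t(0,7)=2.888 V=348.951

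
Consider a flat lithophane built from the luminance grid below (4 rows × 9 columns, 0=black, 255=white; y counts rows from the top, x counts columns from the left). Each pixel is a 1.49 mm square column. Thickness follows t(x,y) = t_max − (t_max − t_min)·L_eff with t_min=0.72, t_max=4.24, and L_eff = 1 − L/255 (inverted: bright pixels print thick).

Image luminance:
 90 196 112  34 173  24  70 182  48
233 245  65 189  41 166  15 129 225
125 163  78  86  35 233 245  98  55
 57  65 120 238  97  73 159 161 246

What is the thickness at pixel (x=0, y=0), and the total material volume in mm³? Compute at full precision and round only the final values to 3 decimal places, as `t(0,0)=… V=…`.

t(0,0)=1.962 V=197.628

span = t_max - t_min = 4.24 - 0.72 = 3.520
L(0,0) = 90, L_eff = 1 - 90/255 = 0.647059 (inverted)
t(0,0) = 4.24 - 3.520·0.647059 = 1.962
Σt over all 4·9 pixels = 567488/6375 ≈ 89.0177255
V = pitch²·Σt = 1.49²·567488/6375 = 197.628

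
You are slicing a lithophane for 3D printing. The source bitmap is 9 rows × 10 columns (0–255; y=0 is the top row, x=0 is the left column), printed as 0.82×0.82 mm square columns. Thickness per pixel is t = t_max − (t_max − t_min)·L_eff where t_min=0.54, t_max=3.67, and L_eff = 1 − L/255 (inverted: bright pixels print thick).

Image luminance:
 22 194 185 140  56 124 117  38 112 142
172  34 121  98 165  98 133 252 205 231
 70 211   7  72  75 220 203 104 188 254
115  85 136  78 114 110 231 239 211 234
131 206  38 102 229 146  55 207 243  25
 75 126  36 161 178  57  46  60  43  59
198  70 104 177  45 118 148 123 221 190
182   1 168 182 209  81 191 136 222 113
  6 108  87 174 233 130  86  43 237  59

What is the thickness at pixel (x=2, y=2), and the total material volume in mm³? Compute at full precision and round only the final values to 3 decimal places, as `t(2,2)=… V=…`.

span = t_max - t_min = 3.67 - 0.54 = 3.130
L(2,2) = 7, L_eff = 1 - 7/255 = 0.972549 (inverted)
t(2,2) = 3.67 - 3.130·0.972549 = 0.626
Σt over all 9·10 pixels = 4951793/25500 ≈ 194.1879608
V = pitch²·Σt = 0.82²·4951793/25500 = 130.572

t(2,2)=0.626 V=130.572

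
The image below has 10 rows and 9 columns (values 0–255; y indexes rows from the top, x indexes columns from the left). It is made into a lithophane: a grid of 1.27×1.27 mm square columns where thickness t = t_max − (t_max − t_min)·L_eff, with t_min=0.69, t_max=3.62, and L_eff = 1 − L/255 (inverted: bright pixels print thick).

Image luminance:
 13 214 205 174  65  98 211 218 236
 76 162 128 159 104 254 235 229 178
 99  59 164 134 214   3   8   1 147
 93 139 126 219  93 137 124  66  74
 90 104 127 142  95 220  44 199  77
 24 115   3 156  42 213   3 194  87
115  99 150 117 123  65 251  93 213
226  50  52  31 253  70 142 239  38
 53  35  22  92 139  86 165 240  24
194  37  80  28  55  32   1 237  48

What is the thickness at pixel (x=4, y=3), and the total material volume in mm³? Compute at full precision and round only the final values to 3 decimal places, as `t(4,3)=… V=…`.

t(4,3)=1.759 V=298.255

span = t_max - t_min = 3.62 - 0.69 = 2.930
L(4,3) = 93, L_eff = 1 - 93/255 = 0.635294 (inverted)
t(4,3) = 3.62 - 2.930·0.635294 = 1.759
Σt over all 10·9 pixels = 1571809/8500 ≈ 184.9187059
V = pitch²·Σt = 1.27²·1571809/8500 = 298.255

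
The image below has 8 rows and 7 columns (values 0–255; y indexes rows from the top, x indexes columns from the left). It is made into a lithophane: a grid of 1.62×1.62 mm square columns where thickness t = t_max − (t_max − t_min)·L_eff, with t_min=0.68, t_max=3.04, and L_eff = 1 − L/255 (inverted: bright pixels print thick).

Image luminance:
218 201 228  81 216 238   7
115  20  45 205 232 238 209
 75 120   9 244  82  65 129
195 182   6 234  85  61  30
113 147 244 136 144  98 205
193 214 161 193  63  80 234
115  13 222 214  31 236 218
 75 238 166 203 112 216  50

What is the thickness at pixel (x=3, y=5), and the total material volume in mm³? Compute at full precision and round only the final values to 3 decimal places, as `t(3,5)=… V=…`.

span = t_max - t_min = 3.04 - 0.68 = 2.360
L(3,5) = 193, L_eff = 1 - 193/255 = 0.243137 (inverted)
t(3,5) = 3.04 - 2.360·0.243137 = 2.466
Σt over all 8·7 pixels = 720896/6375 ≈ 113.0817255
V = pitch²·Σt = 1.62²·720896/6375 = 296.772

t(3,5)=2.466 V=296.772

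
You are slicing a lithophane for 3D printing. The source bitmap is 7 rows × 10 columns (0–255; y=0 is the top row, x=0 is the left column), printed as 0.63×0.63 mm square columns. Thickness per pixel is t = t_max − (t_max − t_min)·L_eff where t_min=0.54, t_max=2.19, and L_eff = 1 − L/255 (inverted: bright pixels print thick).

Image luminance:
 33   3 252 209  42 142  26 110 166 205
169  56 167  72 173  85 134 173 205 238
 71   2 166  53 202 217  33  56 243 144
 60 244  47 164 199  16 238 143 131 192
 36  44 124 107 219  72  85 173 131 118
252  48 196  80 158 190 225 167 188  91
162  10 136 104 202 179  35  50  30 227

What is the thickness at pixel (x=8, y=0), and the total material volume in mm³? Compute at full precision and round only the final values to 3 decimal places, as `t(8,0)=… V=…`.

t(8,0)=1.614 V=38.425

span = t_max - t_min = 2.19 - 0.54 = 1.650
L(8,0) = 166, L_eff = 1 - 166/255 = 0.349020 (inverted)
t(8,0) = 2.19 - 1.650·0.349020 = 1.614
Σt over all 7·10 pixels = 8229/85 ≈ 96.8117647
V = pitch²·Σt = 0.63²·8229/85 = 38.425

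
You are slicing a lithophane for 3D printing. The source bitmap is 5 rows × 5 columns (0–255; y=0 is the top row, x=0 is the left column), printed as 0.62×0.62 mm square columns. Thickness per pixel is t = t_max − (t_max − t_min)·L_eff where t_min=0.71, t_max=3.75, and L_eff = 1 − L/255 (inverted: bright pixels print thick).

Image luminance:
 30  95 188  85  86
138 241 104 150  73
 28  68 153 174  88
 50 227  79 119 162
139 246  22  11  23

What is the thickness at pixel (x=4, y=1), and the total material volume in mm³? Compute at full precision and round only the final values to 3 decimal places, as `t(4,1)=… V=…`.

span = t_max - t_min = 3.75 - 0.71 = 3.040
L(4,1) = 73, L_eff = 1 - 73/255 = 0.713725 (inverted)
t(4,1) = 3.75 - 3.040·0.713725 = 1.580
Σt over all 5·5 pixels = 1297441/25500 ≈ 50.8800392
V = pitch²·Σt = 0.62²·1297441/25500 = 19.558

t(4,1)=1.580 V=19.558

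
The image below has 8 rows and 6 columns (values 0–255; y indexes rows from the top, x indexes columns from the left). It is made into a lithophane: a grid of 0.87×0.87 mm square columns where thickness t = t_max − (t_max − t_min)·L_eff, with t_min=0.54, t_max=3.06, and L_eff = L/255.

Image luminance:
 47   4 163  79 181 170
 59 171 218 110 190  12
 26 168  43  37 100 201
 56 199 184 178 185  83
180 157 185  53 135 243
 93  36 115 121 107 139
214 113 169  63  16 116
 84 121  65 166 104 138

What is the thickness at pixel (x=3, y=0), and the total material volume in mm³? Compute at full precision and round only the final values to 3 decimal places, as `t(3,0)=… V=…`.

span = t_max - t_min = 3.06 - 0.54 = 2.520
L(3,0) = 79, L_eff = 79/255 = 0.309804
t(3,0) = 3.06 - 2.520·0.309804 = 2.279
Σt over all 8·6 pixels = 89.592
V = pitch²·Σt = 0.87²·89.592 = 67.812

t(3,0)=2.279 V=67.812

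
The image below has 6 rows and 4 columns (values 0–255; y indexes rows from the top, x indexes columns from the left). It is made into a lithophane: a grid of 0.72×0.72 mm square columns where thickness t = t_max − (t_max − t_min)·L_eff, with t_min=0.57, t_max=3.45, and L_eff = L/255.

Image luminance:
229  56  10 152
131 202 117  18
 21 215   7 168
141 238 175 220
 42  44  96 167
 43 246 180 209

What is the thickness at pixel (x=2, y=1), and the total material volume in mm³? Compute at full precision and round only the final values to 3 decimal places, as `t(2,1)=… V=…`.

t(2,1)=2.129 V=24.615

span = t_max - t_min = 3.45 - 0.57 = 2.880
L(2,1) = 117, L_eff = 117/255 = 0.458824
t(2,1) = 3.45 - 2.880·0.458824 = 2.129
Σt over all 6·4 pixels = 100902/2125 ≈ 47.4832941
V = pitch²·Σt = 0.72²·100902/2125 = 24.615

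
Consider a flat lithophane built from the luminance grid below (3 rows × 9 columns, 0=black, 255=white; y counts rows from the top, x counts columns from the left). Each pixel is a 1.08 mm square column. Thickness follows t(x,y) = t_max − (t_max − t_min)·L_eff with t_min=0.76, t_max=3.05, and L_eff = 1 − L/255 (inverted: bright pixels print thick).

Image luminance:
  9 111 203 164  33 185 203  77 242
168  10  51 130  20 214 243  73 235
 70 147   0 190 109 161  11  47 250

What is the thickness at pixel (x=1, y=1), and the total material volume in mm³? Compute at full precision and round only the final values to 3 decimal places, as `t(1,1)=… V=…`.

t(1,1)=0.850 V=59.088

span = t_max - t_min = 3.05 - 0.76 = 2.290
L(1,1) = 10, L_eff = 1 - 10/255 = 0.960784 (inverted)
t(1,1) = 3.05 - 2.290·0.960784 = 0.850
Σt over all 3·9 pixels = 322946/6375 ≈ 50.6581961
V = pitch²·Σt = 1.08²·322946/6375 = 59.088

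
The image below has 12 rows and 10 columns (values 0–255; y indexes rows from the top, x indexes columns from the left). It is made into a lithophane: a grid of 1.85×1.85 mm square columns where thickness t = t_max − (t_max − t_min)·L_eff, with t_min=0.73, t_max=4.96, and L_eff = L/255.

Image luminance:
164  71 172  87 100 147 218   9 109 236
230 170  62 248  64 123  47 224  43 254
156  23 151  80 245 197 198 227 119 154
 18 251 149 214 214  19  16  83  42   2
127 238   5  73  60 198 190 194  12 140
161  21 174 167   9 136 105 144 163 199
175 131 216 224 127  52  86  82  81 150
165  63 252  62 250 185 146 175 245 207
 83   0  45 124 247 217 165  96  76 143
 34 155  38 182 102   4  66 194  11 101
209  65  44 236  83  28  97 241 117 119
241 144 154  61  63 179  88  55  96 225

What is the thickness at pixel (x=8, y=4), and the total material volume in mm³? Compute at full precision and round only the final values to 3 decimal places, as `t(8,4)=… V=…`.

t(8,4)=4.761 V=1154.021

span = t_max - t_min = 4.96 - 0.73 = 4.230
L(8,4) = 12, L_eff = 12/255 = 0.047059
t(8,4) = 4.96 - 4.230·0.047059 = 4.761
Σt over all 12·10 pixels = 1433043/4250 ≈ 337.1865882
V = pitch²·Σt = 1.85²·1433043/4250 = 1154.021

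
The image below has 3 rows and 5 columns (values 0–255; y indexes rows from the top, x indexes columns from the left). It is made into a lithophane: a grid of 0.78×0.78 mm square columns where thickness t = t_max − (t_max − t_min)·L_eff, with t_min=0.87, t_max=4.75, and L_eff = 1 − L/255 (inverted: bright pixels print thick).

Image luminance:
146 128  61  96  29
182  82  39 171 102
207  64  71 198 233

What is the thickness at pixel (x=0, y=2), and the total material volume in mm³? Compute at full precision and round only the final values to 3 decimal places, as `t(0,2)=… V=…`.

span = t_max - t_min = 4.75 - 0.87 = 3.880
L(0,2) = 207, L_eff = 1 - 207/255 = 0.188235 (inverted)
t(0,2) = 4.75 - 3.880·0.188235 = 4.020
Σt over all 3·5 pixels = 344889/8500 ≈ 40.5751765
V = pitch²·Σt = 0.78²·344889/8500 = 24.686

t(0,2)=4.020 V=24.686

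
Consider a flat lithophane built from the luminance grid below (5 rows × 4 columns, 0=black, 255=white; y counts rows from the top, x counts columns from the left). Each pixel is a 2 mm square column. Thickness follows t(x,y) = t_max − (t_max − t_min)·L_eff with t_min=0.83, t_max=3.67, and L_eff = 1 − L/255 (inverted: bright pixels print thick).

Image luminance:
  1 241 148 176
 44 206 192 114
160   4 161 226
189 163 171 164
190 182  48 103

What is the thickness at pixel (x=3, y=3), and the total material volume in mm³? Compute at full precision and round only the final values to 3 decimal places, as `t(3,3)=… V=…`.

t(3,3)=2.657 V=194.835

span = t_max - t_min = 3.67 - 0.83 = 2.840
L(3,3) = 164, L_eff = 1 - 164/255 = 0.356863 (inverted)
t(3,3) = 3.67 - 2.840·0.356863 = 2.657
Σt over all 5·4 pixels = 103506/2125 ≈ 48.7087059
V = pitch²·Σt = 2²·103506/2125 = 194.835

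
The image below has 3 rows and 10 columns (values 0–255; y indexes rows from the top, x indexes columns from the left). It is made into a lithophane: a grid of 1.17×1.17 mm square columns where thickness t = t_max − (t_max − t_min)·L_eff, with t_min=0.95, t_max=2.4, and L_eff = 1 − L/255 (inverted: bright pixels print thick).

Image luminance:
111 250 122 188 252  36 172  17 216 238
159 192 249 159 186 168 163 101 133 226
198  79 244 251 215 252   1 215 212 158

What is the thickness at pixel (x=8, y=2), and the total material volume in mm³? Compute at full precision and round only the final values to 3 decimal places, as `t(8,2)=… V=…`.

span = t_max - t_min = 2.4 - 0.95 = 1.450
L(8,2) = 212, L_eff = 1 - 212/255 = 0.168627 (inverted)
t(8,2) = 2.4 - 1.450·0.168627 = 2.155
Σt over all 3·10 pixels = 98359/1700 ≈ 57.8582353
V = pitch²·Σt = 1.17²·98359/1700 = 79.202

t(8,2)=2.155 V=79.202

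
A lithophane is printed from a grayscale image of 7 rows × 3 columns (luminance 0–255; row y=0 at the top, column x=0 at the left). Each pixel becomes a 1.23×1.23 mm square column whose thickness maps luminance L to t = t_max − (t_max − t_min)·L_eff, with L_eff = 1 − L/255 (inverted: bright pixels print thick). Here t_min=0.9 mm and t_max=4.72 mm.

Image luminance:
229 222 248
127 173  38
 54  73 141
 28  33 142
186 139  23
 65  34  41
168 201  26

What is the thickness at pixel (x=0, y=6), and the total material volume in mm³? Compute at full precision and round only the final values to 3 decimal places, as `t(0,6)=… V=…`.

span = t_max - t_min = 4.72 - 0.9 = 3.820
L(0,6) = 168, L_eff = 1 - 168/255 = 0.341176 (inverted)
t(0,6) = 4.72 - 3.820·0.341176 = 3.417
Σt over all 7·3 pixels = 116276/2125 ≈ 54.7181176
V = pitch²·Σt = 1.23²·116276/2125 = 82.783

t(0,6)=3.417 V=82.783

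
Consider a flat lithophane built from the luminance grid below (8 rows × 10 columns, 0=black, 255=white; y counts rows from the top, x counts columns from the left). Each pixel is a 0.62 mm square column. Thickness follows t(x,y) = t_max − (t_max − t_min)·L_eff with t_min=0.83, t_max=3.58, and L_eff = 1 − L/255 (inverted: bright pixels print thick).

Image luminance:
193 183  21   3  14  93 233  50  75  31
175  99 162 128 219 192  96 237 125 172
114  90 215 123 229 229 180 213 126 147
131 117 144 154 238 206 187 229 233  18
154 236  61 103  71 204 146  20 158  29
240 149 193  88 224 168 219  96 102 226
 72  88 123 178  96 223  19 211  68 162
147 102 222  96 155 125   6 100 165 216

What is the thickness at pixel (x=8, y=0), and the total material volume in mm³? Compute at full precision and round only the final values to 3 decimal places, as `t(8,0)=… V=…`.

t(8,0)=1.639 V=72.306

span = t_max - t_min = 3.58 - 0.83 = 2.750
L(8,0) = 75, L_eff = 1 - 75/255 = 0.705882 (inverted)
t(8,0) = 3.58 - 2.750·0.705882 = 1.639
Σt over all 8·10 pixels = 191863/1020 ≈ 188.1009804
V = pitch²·Σt = 0.62²·191863/1020 = 72.306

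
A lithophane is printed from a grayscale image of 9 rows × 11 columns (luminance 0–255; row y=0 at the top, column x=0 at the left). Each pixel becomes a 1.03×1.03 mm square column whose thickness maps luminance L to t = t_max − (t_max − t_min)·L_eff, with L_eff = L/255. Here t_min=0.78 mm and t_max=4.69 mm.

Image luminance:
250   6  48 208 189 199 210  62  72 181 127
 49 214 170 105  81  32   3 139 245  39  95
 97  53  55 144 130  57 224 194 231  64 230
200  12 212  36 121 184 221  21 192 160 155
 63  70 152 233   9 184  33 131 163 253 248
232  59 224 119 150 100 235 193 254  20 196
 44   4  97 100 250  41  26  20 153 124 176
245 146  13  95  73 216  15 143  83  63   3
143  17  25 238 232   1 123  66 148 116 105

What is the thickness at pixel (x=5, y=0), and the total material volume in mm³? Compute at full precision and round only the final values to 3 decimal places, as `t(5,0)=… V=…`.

span = t_max - t_min = 4.69 - 0.78 = 3.910
L(5,0) = 199, L_eff = 199/255 = 0.780392
t(5,0) = 4.69 - 3.910·0.780392 = 1.639
Σt over all 9·11 pixels = 411679/1500 ≈ 274.4526667
V = pitch²·Σt = 1.03²·411679/1500 = 291.167

t(5,0)=1.639 V=291.167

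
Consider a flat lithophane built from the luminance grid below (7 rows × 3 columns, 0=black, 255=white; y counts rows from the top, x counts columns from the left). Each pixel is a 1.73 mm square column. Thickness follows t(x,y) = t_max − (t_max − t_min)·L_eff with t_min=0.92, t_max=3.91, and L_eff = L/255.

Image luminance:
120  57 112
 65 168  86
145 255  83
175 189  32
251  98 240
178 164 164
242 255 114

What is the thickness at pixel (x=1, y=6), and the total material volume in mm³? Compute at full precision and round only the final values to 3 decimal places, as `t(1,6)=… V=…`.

t(1,6)=0.920 V=133.694

span = t_max - t_min = 3.91 - 0.92 = 2.990
L(1,6) = 255, L_eff = 255/255 = 1.000000
t(1,6) = 3.91 - 2.990·1.000000 = 0.920
Σt over all 7·3 pixels = 569549/12750 ≈ 44.6705098
V = pitch²·Σt = 1.73²·569549/12750 = 133.694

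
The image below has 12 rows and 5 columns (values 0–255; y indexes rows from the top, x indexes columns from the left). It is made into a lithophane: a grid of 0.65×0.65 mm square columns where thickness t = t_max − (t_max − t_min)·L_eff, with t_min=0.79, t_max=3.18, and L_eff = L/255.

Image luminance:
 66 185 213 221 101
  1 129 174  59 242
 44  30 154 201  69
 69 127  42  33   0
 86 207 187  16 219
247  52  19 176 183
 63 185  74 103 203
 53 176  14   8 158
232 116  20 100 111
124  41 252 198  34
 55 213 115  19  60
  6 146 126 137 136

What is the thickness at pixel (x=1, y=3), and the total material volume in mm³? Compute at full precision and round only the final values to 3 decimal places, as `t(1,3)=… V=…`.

span = t_max - t_min = 3.18 - 0.79 = 2.390
L(1,3) = 127, L_eff = 127/255 = 0.498039
t(1,3) = 3.18 - 2.390·0.498039 = 1.990
Σt over all 12·5 pixels = 323303/2550 ≈ 126.7854902
V = pitch²·Σt = 0.65²·323303/2550 = 53.567

t(1,3)=1.990 V=53.567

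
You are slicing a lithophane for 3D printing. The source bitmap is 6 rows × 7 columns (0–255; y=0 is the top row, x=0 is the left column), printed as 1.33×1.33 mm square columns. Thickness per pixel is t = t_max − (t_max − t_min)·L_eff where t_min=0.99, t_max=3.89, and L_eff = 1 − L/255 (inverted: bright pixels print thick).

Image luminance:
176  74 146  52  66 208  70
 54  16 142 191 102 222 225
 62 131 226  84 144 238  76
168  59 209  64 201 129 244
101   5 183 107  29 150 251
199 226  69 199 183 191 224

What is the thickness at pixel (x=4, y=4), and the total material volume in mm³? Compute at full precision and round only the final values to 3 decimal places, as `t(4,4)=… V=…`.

span = t_max - t_min = 3.89 - 0.99 = 2.900
L(4,4) = 29, L_eff = 1 - 29/255 = 0.886275 (inverted)
t(4,4) = 3.89 - 2.900·0.886275 = 1.320
Σt over all 6·7 pixels = 277013/2550 ≈ 108.6325490
V = pitch²·Σt = 1.33²·277013/2550 = 192.160

t(4,4)=1.320 V=192.160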